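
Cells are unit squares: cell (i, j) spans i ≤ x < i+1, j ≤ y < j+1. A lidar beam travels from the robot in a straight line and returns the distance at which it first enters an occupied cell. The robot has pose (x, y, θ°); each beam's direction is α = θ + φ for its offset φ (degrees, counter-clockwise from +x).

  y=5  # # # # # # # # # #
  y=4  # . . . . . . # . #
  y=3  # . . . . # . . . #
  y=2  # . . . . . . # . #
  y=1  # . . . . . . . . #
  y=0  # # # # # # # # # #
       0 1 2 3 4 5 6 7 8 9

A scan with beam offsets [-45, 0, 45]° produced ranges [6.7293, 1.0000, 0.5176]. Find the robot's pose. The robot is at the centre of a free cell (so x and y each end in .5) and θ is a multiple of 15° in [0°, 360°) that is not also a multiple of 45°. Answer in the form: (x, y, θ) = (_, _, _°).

Enumerate (i+0.5, j+0.5, θ) over the 29 free cells and 16 admissible headings. For each, cast all 3 beams and compare to the given ranges.
  (2.5, 2.5, 255°): beam 1 = 1.7321 ≠ 6.7293 ✗
  (5.5, 4.5, 195°): beam 1 = 1.0000 ≠ 6.7293 ✗
  (5.5, 2.5, 75°): beam 1 = 4.0415 ≠ 6.7293 ✗
  (7.5, 1.5, 330°): beam 1 = 0.5176 ≠ 6.7293 ✗
  …
  (7.5, 1.5, 210°): r_1=6.7293, r_2=1.0000, r_3=0.5176 — all match ✓
Unique over the lattice → pose = (7.5, 1.5, 210°).

(x, y, θ) = (7.5, 1.5, 210°)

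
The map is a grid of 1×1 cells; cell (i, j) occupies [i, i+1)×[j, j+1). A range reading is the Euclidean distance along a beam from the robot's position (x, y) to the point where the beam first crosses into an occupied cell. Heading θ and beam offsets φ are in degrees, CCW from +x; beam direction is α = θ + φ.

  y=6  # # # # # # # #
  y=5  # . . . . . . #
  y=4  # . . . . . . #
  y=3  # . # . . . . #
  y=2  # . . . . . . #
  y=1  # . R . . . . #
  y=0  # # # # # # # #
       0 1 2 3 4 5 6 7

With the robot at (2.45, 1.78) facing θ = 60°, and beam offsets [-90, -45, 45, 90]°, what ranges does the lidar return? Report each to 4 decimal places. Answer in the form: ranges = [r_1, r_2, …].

ranges = [1.5600, 4.7105, 1.2630, 1.6743]

beam 1: φ=-90°, α=330°
  dir = (cos 330°, sin 330°) = (0.8660, -0.5000); from cell (2,1)
  next x-line at t=0.6351, next y-line at t=1.5600; Δt_x=1.1547, Δt_y=2.0000
    x: enter (3,1) at t=0.6351
    y: enter (3,0) at t=1.5600 ← occupied
  → r_1 = 1.5600
beam 2: φ=-45°, α=15°
  dir = (cos 15°, sin 15°) = (0.9659, 0.2588); from cell (2,1)
  next x-line at t=0.5694, next y-line at t=0.8500; Δt_x=1.0353, Δt_y=3.8637
    x: enter (3,1) at t=0.5694
    y: enter (3,2) at t=0.8500
    x: enter (4,2) at t=1.6047
    x: enter (5,2) at t=2.6400
    x: enter (6,2) at t=3.6752
    x: enter (7,2) at t=4.7105 ← occupied
  → r_2 = 4.7105
beam 3: φ=45°, α=105°
  dir = (cos 105°, sin 105°) = (-0.2588, 0.9659); from cell (2,1)
  next x-line at t=1.7387, next y-line at t=0.2278; Δt_x=3.8637, Δt_y=1.0353
    y: enter (2,2) at t=0.2278
    y: enter (2,3) at t=1.2630 ← occupied
  → r_3 = 1.2630
beam 4: φ=90°, α=150°
  dir = (cos 150°, sin 150°) = (-0.8660, 0.5000); from cell (2,1)
  next x-line at t=0.5196, next y-line at t=0.4400; Δt_x=1.1547, Δt_y=2.0000
    y: enter (2,2) at t=0.4400
    x: enter (1,2) at t=0.5196
    x: enter (0,2) at t=1.6743 ← occupied
  → r_4 = 1.6743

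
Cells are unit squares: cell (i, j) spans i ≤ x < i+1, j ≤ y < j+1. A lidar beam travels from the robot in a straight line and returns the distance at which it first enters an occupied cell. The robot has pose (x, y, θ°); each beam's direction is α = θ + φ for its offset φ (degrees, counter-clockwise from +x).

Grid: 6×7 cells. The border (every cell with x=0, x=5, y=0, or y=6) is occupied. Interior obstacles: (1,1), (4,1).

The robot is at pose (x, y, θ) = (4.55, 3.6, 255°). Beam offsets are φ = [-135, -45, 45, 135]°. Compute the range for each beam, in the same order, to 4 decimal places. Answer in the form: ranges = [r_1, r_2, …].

beam 1: φ=-135°, α=120°
  cosα=-0.5000 sinα=0.8660 | (4,3) | tMaxX 1.1000 tMaxY 0.4619 | tΔX 2.0000 tΔY 1.1547
    t=0.4619 [y] (4,4)
    t=1.1000 [x] (3,4)
    t=1.6166 [y] (3,5)
    t=2.7713 [y] (3,6) — stop
  → r_1 = 2.7713
beam 2: φ=-45°, α=210°
  cosα=-0.8660 sinα=-0.5000 | (4,3) | tMaxX 0.6351 tMaxY 1.2000 | tΔX 1.1547 tΔY 2.0000
    t=0.6351 [x] (3,3)
    t=1.2000 [y] (3,2)
    t=1.7898 [x] (2,2)
    t=2.9445 [x] (1,2)
    t=3.2000 [y] (1,1) — stop
  → r_2 = 3.2000
beam 3: φ=45°, α=300°
  cosα=0.5000 sinα=-0.8660 | (4,3) | tMaxX 0.9000 tMaxY 0.6928 | tΔX 2.0000 tΔY 1.1547
    t=0.6928 [y] (4,2)
    t=0.9000 [x] (5,2) — stop
  → r_3 = 0.9000
beam 4: φ=135°, α=30°
  cosα=0.8660 sinα=0.5000 | (4,3) | tMaxX 0.5196 tMaxY 0.8000 | tΔX 1.1547 tΔY 2.0000
    t=0.5196 [x] (5,3) — stop
  → r_4 = 0.5196

ranges = [2.7713, 3.2000, 0.9000, 0.5196]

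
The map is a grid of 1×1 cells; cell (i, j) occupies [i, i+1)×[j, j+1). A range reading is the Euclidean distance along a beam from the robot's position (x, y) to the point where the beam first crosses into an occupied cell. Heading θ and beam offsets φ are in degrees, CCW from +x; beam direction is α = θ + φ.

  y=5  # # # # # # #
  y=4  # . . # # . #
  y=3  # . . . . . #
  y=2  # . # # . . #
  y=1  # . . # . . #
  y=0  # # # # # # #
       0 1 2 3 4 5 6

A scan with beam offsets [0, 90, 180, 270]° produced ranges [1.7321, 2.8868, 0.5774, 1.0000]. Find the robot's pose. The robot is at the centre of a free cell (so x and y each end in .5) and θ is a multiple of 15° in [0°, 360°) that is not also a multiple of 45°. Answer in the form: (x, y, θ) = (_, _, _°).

The pose lattice has 15·16 = 240 candidates. Test each by forward raycasting.
  (2.5, 3.5, 285°): beam 1 = 0.5176 ≠ 1.7321 ✗
  (1.5, 2.5, 75°): beam 1 = 2.5882 ≠ 1.7321 ✗
  (1.5, 3.5, 330°): beam 1 = 1.0000 ≠ 1.7321 ✗
  (2.5, 4.5, 30°): beam 1 = 0.5774 ≠ 1.7321 ✗
  …
  (4.5, 2.5, 330°): r_1=1.7321, r_2=2.8868, r_3=0.5774, r_4=1.0000 — all match ✓
Unique over the lattice → pose = (4.5, 2.5, 330°).

(x, y, θ) = (4.5, 2.5, 330°)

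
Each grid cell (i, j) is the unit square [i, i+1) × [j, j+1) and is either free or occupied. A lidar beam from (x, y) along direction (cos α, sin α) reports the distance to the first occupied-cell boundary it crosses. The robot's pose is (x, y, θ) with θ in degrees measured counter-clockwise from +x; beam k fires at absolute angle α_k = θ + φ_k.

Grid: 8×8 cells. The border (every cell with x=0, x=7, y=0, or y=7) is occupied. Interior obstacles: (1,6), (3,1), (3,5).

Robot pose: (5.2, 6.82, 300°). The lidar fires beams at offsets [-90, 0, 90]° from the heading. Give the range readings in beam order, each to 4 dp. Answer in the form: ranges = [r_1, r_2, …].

ranges = [1.6400, 3.6000, 0.3600]

beam 1: φ=-90°, α=210°
  dir = (cos 210°, sin 210°) = (-0.8660, -0.5000); from cell (5,6)
  next x-line at t=0.2309, next y-line at t=1.6400; Δt_x=1.1547, Δt_y=2.0000
    x: enter (4,6) at t=0.2309
    x: enter (3,6) at t=1.3856
    y: enter (3,5) at t=1.6400 ← occupied
  → r_1 = 1.6400
beam 2: φ=0°, α=300°
  dir = (cos 300°, sin 300°) = (0.5000, -0.8660); from cell (5,6)
  next x-line at t=1.6000, next y-line at t=0.9469; Δt_x=2.0000, Δt_y=1.1547
    y: enter (5,5) at t=0.9469
    x: enter (6,5) at t=1.6000
    y: enter (6,4) at t=2.1016
    y: enter (6,3) at t=3.2563
    x: enter (7,3) at t=3.6000 ← occupied
  → r_2 = 3.6000
beam 3: φ=90°, α=30°
  dir = (cos 30°, sin 30°) = (0.8660, 0.5000); from cell (5,6)
  next x-line at t=0.9238, next y-line at t=0.3600; Δt_x=1.1547, Δt_y=2.0000
    y: enter (5,7) at t=0.3600 ← occupied
  → r_3 = 0.3600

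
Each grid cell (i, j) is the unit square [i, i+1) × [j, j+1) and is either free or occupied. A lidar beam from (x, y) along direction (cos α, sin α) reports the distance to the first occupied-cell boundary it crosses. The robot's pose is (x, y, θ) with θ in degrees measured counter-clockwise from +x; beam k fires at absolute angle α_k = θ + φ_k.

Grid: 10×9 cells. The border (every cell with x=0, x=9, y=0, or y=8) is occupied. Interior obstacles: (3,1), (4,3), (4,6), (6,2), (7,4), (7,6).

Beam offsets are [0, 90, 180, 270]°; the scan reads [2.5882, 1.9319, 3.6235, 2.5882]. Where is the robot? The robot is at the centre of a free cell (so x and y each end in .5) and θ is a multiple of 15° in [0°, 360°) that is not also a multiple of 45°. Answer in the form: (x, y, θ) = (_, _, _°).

(x, y, θ) = (3.5, 5.5, 195°)

Candidates: 50 free-cell centres × 16 headings = 800 poses. Raycast each; keep the one whose scan matches to 4 dp.
  (1.5, 5.5, 60°): beam 1 = 2.8868 ≠ 2.5882 ✗
  (1.5, 6.5, 240°): beam 1 = 1.0000 ≠ 2.5882 ✗
  (2.5, 6.5, 255°): beam 1 = 5.6940 ≠ 2.5882 ✗
  …
  (3.5, 5.5, 195°): r_1=2.5882, r_2=1.9319, r_3=3.6235, r_4=2.5882 — all match ✓
Only this pose fits every beam.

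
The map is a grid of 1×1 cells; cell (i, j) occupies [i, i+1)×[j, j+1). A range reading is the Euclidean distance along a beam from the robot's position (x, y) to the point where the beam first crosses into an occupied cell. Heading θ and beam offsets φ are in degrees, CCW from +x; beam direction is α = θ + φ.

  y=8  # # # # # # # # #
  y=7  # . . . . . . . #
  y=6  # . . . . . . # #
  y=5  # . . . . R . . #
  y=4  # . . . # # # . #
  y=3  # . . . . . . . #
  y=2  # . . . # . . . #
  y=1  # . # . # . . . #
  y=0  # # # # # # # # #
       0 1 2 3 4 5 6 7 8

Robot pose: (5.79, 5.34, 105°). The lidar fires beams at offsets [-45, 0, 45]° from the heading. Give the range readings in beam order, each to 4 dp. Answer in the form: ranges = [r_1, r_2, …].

beam 1: φ=-45°, α=60°
  direction (0.5000, 0.8660); cell (5,5); t to first gridline: x 0.4200, y 0.7621 (then +2.0000 / +1.1547)
    (6,5) via x @ 0.4200
    (6,6) via y @ 0.7621
    (6,7) via y @ 1.9168
    (7,7) via x @ 2.4200
    (7,8) via y @ 3.0715  # hit
  → r_1 = 3.0715
beam 2: φ=0°, α=105°
  direction (-0.2588, 0.9659); cell (5,5); t to first gridline: x 3.0523, y 0.6833 (then +3.8637 / +1.0353)
    (5,6) via y @ 0.6833
    (5,7) via y @ 1.7186
    (5,8) via y @ 2.7538  # hit
  → r_2 = 2.7538
beam 3: φ=45°, α=150°
  direction (-0.8660, 0.5000); cell (5,5); t to first gridline: x 0.9122, y 1.3200 (then +1.1547 / +2.0000)
    (4,5) via x @ 0.9122
    (4,6) via y @ 1.3200
    (3,6) via x @ 2.0669
    (2,6) via x @ 3.2216
    (2,7) via y @ 3.3200
    (1,7) via x @ 4.3763
    (1,8) via y @ 5.3200  # hit
  → r_3 = 5.3200

ranges = [3.0715, 2.7538, 5.3200]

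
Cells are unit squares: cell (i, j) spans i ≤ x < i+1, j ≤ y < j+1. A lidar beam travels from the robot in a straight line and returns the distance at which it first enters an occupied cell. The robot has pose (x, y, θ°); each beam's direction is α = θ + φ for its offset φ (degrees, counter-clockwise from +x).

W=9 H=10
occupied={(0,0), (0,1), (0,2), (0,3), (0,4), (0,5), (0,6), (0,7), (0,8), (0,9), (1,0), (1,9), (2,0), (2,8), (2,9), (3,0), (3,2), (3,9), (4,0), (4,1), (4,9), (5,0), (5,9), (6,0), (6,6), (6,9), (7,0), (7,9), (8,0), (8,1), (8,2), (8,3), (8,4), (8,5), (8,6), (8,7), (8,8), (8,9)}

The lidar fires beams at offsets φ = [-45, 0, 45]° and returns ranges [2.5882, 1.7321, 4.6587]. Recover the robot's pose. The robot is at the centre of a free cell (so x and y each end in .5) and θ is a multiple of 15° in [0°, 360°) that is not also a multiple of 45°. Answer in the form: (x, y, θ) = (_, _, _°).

(x, y, θ) = (5.5, 4.5, 60°)

Enumerate (i+0.5, j+0.5, θ) over the 52 free cells and 16 admissible headings. For each, cast all 3 beams and compare to the given ranges.
  (1.5, 8.5, 285°): beam 1 = 1.0000 ≠ 2.5882 ✗
  (2.5, 3.5, 345°): beam 1 = 1.0000 ≠ 2.5882 ✗
  (1.5, 3.5, 120°): beam 1 = 4.6587 ≠ 2.5882 ✗
  (2.5, 3.5, 150°): beam 1 = 5.6940 ≠ 2.5882 ✗
  …
  (5.5, 4.5, 60°): r_1=2.5882, r_2=1.7321, r_3=4.6587 — all match ✓
No second candidate reproduces the full scan.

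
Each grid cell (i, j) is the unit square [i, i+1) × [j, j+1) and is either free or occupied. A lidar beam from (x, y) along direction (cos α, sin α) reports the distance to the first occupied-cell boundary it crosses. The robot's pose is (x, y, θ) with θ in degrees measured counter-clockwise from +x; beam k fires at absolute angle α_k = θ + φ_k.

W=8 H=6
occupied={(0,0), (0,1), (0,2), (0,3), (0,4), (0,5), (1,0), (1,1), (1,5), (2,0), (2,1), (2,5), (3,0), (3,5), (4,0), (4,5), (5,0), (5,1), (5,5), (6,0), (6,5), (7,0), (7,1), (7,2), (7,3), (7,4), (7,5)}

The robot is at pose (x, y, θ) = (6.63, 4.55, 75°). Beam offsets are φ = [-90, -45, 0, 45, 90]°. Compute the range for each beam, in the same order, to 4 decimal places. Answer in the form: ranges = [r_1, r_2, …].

ranges = [0.3831, 0.4272, 0.4659, 0.5196, 1.7387]

beam 1: φ=-90°, α=345°
  direction (0.9659, -0.2588); cell (6,4); t to first gridline: x 0.3831, y 2.1250 (then +1.0353 / +3.8637)
    (7,4) via x @ 0.3831  # hit
  → r_1 = 0.3831
beam 2: φ=-45°, α=30°
  direction (0.8660, 0.5000); cell (6,4); t to first gridline: x 0.4272, y 0.9000 (then +1.1547 / +2.0000)
    (7,4) via x @ 0.4272  # hit
  → r_2 = 0.4272
beam 3: φ=0°, α=75°
  direction (0.2588, 0.9659); cell (6,4); t to first gridline: x 1.4296, y 0.4659 (then +3.8637 / +1.0353)
    (6,5) via y @ 0.4659  # hit
  → r_3 = 0.4659
beam 4: φ=45°, α=120°
  direction (-0.5000, 0.8660); cell (6,4); t to first gridline: x 1.2600, y 0.5196 (then +2.0000 / +1.1547)
    (6,5) via y @ 0.5196  # hit
  → r_4 = 0.5196
beam 5: φ=90°, α=165°
  direction (-0.9659, 0.2588); cell (6,4); t to first gridline: x 0.6522, y 1.7387 (then +1.0353 / +3.8637)
    (5,4) via x @ 0.6522
    (4,4) via x @ 1.6875
    (4,5) via y @ 1.7387  # hit
  → r_5 = 1.7387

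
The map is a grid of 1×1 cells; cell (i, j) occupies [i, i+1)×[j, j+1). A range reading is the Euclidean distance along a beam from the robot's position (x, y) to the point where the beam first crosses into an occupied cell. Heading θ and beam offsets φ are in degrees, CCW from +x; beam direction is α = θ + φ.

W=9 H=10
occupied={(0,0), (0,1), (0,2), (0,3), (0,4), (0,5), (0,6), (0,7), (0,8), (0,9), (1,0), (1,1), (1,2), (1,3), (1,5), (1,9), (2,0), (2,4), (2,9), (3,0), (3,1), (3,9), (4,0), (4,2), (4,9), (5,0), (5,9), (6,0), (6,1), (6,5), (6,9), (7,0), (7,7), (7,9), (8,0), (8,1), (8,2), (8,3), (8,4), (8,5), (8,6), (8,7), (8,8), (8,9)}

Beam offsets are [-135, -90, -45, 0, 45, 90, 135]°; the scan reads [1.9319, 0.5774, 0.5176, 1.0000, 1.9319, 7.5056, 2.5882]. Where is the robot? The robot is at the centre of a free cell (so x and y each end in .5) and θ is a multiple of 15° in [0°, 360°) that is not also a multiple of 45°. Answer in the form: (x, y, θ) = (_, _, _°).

(x, y, θ) = (7.5, 3.5, 60°)

Enumerate (i+0.5, j+0.5, θ) over the 46 free cells and 16 admissible headings. For each, cast all 7 beams and compare to the given ranges.
  (2.5, 3.5, 330°): beam 1 = 0.5176 ≠ 1.9319 ✗
  (7.5, 6.5, 75°): beam 1 = 1.0000 ≠ 1.9319 ✗
  (4.5, 4.5, 345°): beam 1 = 2.8868 ≠ 1.9319 ✗
  …
  (7.5, 3.5, 60°): r_1=1.9319, r_2=0.5774, r_3=0.5176, r_4=1.0000, r_5=1.9319, r_6=7.5056, r_7=2.5882 — all match ✓
Unique over the lattice → pose = (7.5, 3.5, 60°).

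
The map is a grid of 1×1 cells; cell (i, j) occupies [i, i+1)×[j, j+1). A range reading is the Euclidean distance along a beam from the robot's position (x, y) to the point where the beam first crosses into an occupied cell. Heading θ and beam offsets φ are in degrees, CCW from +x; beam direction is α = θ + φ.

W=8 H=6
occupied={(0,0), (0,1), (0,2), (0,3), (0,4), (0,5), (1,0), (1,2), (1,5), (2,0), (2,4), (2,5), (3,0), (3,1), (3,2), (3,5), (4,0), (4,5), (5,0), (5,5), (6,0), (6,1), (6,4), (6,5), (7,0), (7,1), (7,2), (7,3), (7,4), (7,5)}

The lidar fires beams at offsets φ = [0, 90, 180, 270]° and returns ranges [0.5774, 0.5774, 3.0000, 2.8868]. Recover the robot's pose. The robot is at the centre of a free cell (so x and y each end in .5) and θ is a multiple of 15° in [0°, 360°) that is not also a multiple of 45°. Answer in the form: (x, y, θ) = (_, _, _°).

Candidates: 18 free-cell centres × 16 headings = 288 poses. Raycast each; keep the one whose scan matches to 4 dp.
  (1.5, 4.5, 300°): beam 1 = 3.0000 ≠ 0.5774 ✗
  (1.5, 3.5, 240°): beam 2 = 1.7321 ≠ 0.5774 ✗
  (4.5, 4.5, 195°): beam 1 = 1.5529 ≠ 0.5774 ✗
  (5.5, 4.5, 300°): beam 1 = 2.8868 ≠ 0.5774 ✗
  …
  (6.5, 3.5, 330°): r_1=0.5774, r_2=0.5774, r_3=3.0000, r_4=2.8868 — all match ✓
No second candidate reproduces the full scan.

(x, y, θ) = (6.5, 3.5, 330°)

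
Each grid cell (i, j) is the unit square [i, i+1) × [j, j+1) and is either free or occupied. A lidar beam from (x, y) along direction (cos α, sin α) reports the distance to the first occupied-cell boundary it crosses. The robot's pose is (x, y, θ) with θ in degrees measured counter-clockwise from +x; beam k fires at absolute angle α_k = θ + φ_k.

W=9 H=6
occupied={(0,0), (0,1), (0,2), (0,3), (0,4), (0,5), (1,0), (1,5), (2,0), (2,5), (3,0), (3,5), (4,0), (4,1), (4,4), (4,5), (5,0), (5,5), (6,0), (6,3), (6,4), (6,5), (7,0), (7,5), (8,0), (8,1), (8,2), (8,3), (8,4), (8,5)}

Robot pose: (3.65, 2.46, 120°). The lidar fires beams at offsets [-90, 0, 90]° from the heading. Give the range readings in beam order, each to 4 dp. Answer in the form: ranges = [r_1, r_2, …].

beam 1: φ=-90°, α=30°
  direction (0.8660, 0.5000); cell (3,2); t to first gridline: x 0.4041, y 1.0800 (then +1.1547 / +2.0000)
    (4,2) via x @ 0.4041
    (4,3) via y @ 1.0800
    (5,3) via x @ 1.5588
    (6,3) via x @ 2.7135  # hit
  → r_1 = 2.7135
beam 2: φ=0°, α=120°
  direction (-0.5000, 0.8660); cell (3,2); t to first gridline: x 1.3000, y 0.6235 (then +2.0000 / +1.1547)
    (3,3) via y @ 0.6235
    (2,3) via x @ 1.3000
    (2,4) via y @ 1.7782
    (2,5) via y @ 2.9329  # hit
  → r_2 = 2.9329
beam 3: φ=90°, α=210°
  direction (-0.8660, -0.5000); cell (3,2); t to first gridline: x 0.7506, y 0.9200 (then +1.1547 / +2.0000)
    (2,2) via x @ 0.7506
    (2,1) via y @ 0.9200
    (1,1) via x @ 1.9053
    (1,0) via y @ 2.9200  # hit
  → r_3 = 2.9200

ranges = [2.7135, 2.9329, 2.9200]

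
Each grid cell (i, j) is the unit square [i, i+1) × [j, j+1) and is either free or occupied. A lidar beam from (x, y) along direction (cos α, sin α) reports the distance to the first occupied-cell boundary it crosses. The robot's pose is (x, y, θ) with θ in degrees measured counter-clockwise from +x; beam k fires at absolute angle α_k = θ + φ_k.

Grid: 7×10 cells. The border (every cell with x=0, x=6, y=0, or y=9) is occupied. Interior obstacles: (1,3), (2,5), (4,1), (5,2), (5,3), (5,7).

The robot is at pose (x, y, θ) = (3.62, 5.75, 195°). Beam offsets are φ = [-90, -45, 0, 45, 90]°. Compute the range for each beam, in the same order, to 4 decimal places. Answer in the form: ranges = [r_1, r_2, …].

beam 1: φ=-90°, α=105°
  d=(-0.2588,0.9659)  start (3,5)  tX=2.3955 tY=0.2588  stride 1/|dx|=3.8637 1/|dy|=1.0353
    cross y-line → (3,6), t=0.2588
    cross y-line → (3,7), t=1.2941
    cross y-line → (3,8), t=2.3294
    cross x-line → (2,8), t=2.3955
    cross y-line → (2,9), t=3.3646 (wall)
  → r_1 = 3.3646
beam 2: φ=-45°, α=150°
  d=(-0.8660,0.5000)  start (3,5)  tX=0.7159 tY=0.5000  stride 1/|dx|=1.1547 1/|dy|=2.0000
    cross y-line → (3,6), t=0.5000
    cross x-line → (2,6), t=0.7159
    cross x-line → (1,6), t=1.8706
    cross y-line → (1,7), t=2.5000
    cross x-line → (0,7), t=3.0253 (wall)
  → r_2 = 3.0253
beam 3: φ=0°, α=195°
  d=(-0.9659,-0.2588)  start (3,5)  tX=0.6419 tY=2.8978  stride 1/|dx|=1.0353 1/|dy|=3.8637
    cross x-line → (2,5), t=0.6419 (wall)
  → r_3 = 0.6419
beam 4: φ=45°, α=240°
  d=(-0.5000,-0.8660)  start (3,5)  tX=1.2400 tY=0.8660  stride 1/|dx|=2.0000 1/|dy|=1.1547
    cross y-line → (3,4), t=0.8660
    cross x-line → (2,4), t=1.2400
    cross y-line → (2,3), t=2.0207
    cross y-line → (2,2), t=3.1754
    cross x-line → (1,2), t=3.2400
    cross y-line → (1,1), t=4.3301
    cross x-line → (0,1), t=5.2400 (wall)
  → r_4 = 5.2400
beam 5: φ=90°, α=285°
  d=(0.2588,-0.9659)  start (3,5)  tX=1.4682 tY=0.7765  stride 1/|dx|=3.8637 1/|dy|=1.0353
    cross y-line → (3,4), t=0.7765
    cross x-line → (4,4), t=1.4682
    cross y-line → (4,3), t=1.8117
    cross y-line → (4,2), t=2.8470
    cross y-line → (4,1), t=3.8823 (wall)
  → r_5 = 3.8823

ranges = [3.3646, 3.0253, 0.6419, 5.2400, 3.8823]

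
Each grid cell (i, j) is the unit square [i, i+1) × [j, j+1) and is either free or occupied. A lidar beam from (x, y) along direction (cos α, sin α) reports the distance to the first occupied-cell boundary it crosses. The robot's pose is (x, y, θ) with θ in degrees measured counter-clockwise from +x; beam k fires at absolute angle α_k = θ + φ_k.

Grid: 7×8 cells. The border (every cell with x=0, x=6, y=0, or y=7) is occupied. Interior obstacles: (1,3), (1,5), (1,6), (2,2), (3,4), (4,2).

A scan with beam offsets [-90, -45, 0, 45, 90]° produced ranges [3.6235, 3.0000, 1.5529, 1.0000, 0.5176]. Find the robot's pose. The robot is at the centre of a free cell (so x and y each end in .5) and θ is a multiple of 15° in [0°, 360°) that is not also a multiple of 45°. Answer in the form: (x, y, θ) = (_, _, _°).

Candidates: 24 free-cell centres × 16 headings = 384 poses. Raycast each; keep the one whose scan matches to 4 dp.
  (4.5, 5.5, 195°): beam 1 = 1.5529 ≠ 3.6235 ✗
  (1.5, 2.5, 240°): beam 1 = 0.5774 ≠ 3.6235 ✗
  (2.5, 1.5, 30°): beam 1 = 0.5774 ≠ 3.6235 ✗
  (5.5, 3.5, 195°): beam 2 = 1.7321 ≠ 3.0000 ✗
  …
  (2.5, 5.5, 75°): r_1=3.6235, r_2=3.0000, r_3=1.5529, r_4=1.0000, r_5=0.5176 — all match ✓
Unique over the lattice → pose = (2.5, 5.5, 75°).

(x, y, θ) = (2.5, 5.5, 75°)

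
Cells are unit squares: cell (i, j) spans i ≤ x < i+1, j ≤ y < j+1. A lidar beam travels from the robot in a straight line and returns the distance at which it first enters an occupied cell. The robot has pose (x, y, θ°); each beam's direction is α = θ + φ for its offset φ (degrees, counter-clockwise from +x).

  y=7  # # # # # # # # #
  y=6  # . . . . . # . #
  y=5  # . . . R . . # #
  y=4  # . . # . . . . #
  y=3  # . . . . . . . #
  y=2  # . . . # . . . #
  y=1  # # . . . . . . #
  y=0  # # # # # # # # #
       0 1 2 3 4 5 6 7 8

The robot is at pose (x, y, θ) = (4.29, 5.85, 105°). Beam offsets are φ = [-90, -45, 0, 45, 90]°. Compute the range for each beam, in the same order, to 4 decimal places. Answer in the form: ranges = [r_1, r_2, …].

ranges = [1.7703, 1.3279, 1.1906, 2.3000, 3.4061]

beam 1: φ=-90°, α=15°
  dir = (cos 15°, sin 15°) = (0.9659, 0.2588); from cell (4,5)
  next x-line at t=0.7350, next y-line at t=0.5796; Δt_x=1.0353, Δt_y=3.8637
    y: enter (4,6) at t=0.5796
    x: enter (5,6) at t=0.7350
    x: enter (6,6) at t=1.7703 ← occupied
  → r_1 = 1.7703
beam 2: φ=-45°, α=60°
  dir = (cos 60°, sin 60°) = (0.5000, 0.8660); from cell (4,5)
  next x-line at t=1.4200, next y-line at t=0.1732; Δt_x=2.0000, Δt_y=1.1547
    y: enter (4,6) at t=0.1732
    y: enter (4,7) at t=1.3279 ← occupied
  → r_2 = 1.3279
beam 3: φ=0°, α=105°
  dir = (cos 105°, sin 105°) = (-0.2588, 0.9659); from cell (4,5)
  next x-line at t=1.1205, next y-line at t=0.1553; Δt_x=3.8637, Δt_y=1.0353
    y: enter (4,6) at t=0.1553
    x: enter (3,6) at t=1.1205
    y: enter (3,7) at t=1.1906 ← occupied
  → r_3 = 1.1906
beam 4: φ=45°, α=150°
  dir = (cos 150°, sin 150°) = (-0.8660, 0.5000); from cell (4,5)
  next x-line at t=0.3349, next y-line at t=0.3000; Δt_x=1.1547, Δt_y=2.0000
    y: enter (4,6) at t=0.3000
    x: enter (3,6) at t=0.3349
    x: enter (2,6) at t=1.4896
    y: enter (2,7) at t=2.3000 ← occupied
  → r_4 = 2.3000
beam 5: φ=90°, α=195°
  dir = (cos 195°, sin 195°) = (-0.9659, -0.2588); from cell (4,5)
  next x-line at t=0.3002, next y-line at t=3.2841; Δt_x=1.0353, Δt_y=3.8637
    x: enter (3,5) at t=0.3002
    x: enter (2,5) at t=1.3355
    x: enter (1,5) at t=2.3708
    y: enter (1,4) at t=3.2841
    x: enter (0,4) at t=3.4061 ← occupied
  → r_5 = 3.4061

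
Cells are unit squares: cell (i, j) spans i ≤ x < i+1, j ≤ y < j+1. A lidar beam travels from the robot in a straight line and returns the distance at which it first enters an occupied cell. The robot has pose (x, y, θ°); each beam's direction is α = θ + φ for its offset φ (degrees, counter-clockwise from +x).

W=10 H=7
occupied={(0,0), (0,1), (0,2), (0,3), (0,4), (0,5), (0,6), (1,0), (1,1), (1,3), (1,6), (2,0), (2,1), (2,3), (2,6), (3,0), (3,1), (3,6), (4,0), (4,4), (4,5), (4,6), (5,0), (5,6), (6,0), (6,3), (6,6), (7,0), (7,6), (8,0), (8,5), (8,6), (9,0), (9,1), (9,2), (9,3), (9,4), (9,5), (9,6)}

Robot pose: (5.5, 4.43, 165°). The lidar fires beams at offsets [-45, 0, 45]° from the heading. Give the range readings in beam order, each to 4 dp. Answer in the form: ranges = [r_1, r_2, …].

ranges = [1.0000, 0.5176, 0.5774]

beam 1: φ=-45°, α=120°
  cosα=-0.5000 sinα=0.8660 | (5,4) | tMaxX 1.0000 tMaxY 0.6582 | tΔX 2.0000 tΔY 1.1547
    t=0.6582 [y] (5,5)
    t=1.0000 [x] (4,5) — stop
  → r_1 = 1.0000
beam 2: φ=0°, α=165°
  cosα=-0.9659 sinα=0.2588 | (5,4) | tMaxX 0.5176 tMaxY 2.2023 | tΔX 1.0353 tΔY 3.8637
    t=0.5176 [x] (4,4) — stop
  → r_2 = 0.5176
beam 3: φ=45°, α=210°
  cosα=-0.8660 sinα=-0.5000 | (5,4) | tMaxX 0.5774 tMaxY 0.8600 | tΔX 1.1547 tΔY 2.0000
    t=0.5774 [x] (4,4) — stop
  → r_3 = 0.5774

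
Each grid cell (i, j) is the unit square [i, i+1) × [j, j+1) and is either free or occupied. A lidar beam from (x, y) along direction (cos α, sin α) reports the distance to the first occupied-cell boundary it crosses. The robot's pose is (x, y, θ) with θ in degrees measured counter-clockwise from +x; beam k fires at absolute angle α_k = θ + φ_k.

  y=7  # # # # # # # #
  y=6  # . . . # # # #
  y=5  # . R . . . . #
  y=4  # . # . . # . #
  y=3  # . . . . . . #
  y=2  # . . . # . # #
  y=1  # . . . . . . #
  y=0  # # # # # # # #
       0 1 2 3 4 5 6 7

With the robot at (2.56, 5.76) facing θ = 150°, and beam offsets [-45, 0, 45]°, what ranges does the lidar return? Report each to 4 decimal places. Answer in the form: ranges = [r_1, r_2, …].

beam 1: φ=-45°, α=105°
  dir = (cos 105°, sin 105°) = (-0.2588, 0.9659); from cell (2,5)
  next x-line at t=2.1637, next y-line at t=0.2485; Δt_x=3.8637, Δt_y=1.0353
    y: enter (2,6) at t=0.2485
    y: enter (2,7) at t=1.2837 ← occupied
  → r_1 = 1.2837
beam 2: φ=0°, α=150°
  dir = (cos 150°, sin 150°) = (-0.8660, 0.5000); from cell (2,5)
  next x-line at t=0.6466, next y-line at t=0.4800; Δt_x=1.1547, Δt_y=2.0000
    y: enter (2,6) at t=0.4800
    x: enter (1,6) at t=0.6466
    x: enter (0,6) at t=1.8013 ← occupied
  → r_2 = 1.8013
beam 3: φ=45°, α=195°
  dir = (cos 195°, sin 195°) = (-0.9659, -0.2588); from cell (2,5)
  next x-line at t=0.5798, next y-line at t=2.9364; Δt_x=1.0353, Δt_y=3.8637
    x: enter (1,5) at t=0.5798
    x: enter (0,5) at t=1.6150 ← occupied
  → r_3 = 1.6150

ranges = [1.2837, 1.8013, 1.6150]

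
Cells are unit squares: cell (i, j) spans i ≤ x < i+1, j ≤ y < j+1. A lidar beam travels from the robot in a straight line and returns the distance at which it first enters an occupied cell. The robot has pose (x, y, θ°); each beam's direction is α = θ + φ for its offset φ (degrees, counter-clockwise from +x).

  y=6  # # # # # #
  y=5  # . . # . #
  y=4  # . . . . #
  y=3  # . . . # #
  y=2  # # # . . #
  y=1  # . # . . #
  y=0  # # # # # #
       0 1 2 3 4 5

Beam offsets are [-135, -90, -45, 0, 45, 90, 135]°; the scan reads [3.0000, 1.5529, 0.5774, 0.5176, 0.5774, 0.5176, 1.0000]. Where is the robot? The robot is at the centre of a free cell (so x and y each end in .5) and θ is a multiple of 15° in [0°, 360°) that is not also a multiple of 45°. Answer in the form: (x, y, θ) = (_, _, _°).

(x, y, θ) = (1.5, 5.5, 105°)

Enumerate (i+0.5, j+0.5, θ) over the 15 free cells and 16 admissible headings. For each, cast all 7 beams and compare to the given ranges.
  (1.5, 4.5, 15°): beam 1 = 1.0000 ≠ 3.0000 ✗
  (2.5, 3.5, 120°): beam 1 = 1.5529 ≠ 3.0000 ✗
  (1.5, 1.5, 255°): beam 1 = 0.5774 ≠ 3.0000 ✗
  (3.5, 4.5, 285°): beam 1 = 2.8868 ≠ 3.0000 ✗
  …
  (1.5, 5.5, 105°): r_1=3.0000, r_2=1.5529, r_3=0.5774, r_4=0.5176, r_5=0.5774, r_6=0.5176, r_7=1.0000 — all match ✓
No second candidate reproduces the full scan.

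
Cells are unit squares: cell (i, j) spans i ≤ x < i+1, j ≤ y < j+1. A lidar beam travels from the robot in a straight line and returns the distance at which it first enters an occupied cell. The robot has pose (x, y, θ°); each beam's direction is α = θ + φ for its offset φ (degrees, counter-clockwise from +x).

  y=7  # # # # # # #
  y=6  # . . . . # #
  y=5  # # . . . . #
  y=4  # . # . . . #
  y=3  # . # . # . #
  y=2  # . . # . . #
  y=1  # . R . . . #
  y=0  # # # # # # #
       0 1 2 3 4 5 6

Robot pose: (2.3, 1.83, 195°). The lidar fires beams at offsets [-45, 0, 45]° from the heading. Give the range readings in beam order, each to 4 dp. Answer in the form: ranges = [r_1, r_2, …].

ranges = [1.5011, 1.3459, 0.9584]

beam 1: φ=-45°, α=150°
  direction (-0.8660, 0.5000); cell (2,1); t to first gridline: x 0.3464, y 0.3400 (then +1.1547 / +2.0000)
    (2,2) via y @ 0.3400
    (1,2) via x @ 0.3464
    (0,2) via x @ 1.5011  # hit
  → r_1 = 1.5011
beam 2: φ=0°, α=195°
  direction (-0.9659, -0.2588); cell (2,1); t to first gridline: x 0.3106, y 3.2069 (then +1.0353 / +3.8637)
    (1,1) via x @ 0.3106
    (0,1) via x @ 1.3459  # hit
  → r_2 = 1.3459
beam 3: φ=45°, α=240°
  direction (-0.5000, -0.8660); cell (2,1); t to first gridline: x 0.6000, y 0.9584 (then +2.0000 / +1.1547)
    (1,1) via x @ 0.6000
    (1,0) via y @ 0.9584  # hit
  → r_3 = 0.9584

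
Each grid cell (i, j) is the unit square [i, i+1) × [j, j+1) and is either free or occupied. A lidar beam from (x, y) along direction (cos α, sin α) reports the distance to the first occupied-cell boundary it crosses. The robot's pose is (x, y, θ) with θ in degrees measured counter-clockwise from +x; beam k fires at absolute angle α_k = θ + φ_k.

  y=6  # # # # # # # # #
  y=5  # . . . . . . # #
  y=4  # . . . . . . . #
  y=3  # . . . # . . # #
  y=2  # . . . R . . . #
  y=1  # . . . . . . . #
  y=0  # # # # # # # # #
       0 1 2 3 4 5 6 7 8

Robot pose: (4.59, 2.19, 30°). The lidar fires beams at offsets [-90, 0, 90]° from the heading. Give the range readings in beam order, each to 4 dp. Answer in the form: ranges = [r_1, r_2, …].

beam 1: φ=-90°, α=300°
  cosα=0.5000 sinα=-0.8660 | (4,2) | tMaxX 0.8200 tMaxY 0.2194 | tΔX 2.0000 tΔY 1.1547
    t=0.2194 [y] (4,1)
    t=0.8200 [x] (5,1)
    t=1.3741 [y] (5,0) — stop
  → r_1 = 1.3741
beam 2: φ=0°, α=30°
  cosα=0.8660 sinα=0.5000 | (4,2) | tMaxX 0.4734 tMaxY 1.6200 | tΔX 1.1547 tΔY 2.0000
    t=0.4734 [x] (5,2)
    t=1.6200 [y] (5,3)
    t=1.6281 [x] (6,3)
    t=2.7828 [x] (7,3) — stop
  → r_2 = 2.7828
beam 3: φ=90°, α=120°
  cosα=-0.5000 sinα=0.8660 | (4,2) | tMaxX 1.1800 tMaxY 0.9353 | tΔX 2.0000 tΔY 1.1547
    t=0.9353 [y] (4,3) — stop
  → r_3 = 0.9353

ranges = [1.3741, 2.7828, 0.9353]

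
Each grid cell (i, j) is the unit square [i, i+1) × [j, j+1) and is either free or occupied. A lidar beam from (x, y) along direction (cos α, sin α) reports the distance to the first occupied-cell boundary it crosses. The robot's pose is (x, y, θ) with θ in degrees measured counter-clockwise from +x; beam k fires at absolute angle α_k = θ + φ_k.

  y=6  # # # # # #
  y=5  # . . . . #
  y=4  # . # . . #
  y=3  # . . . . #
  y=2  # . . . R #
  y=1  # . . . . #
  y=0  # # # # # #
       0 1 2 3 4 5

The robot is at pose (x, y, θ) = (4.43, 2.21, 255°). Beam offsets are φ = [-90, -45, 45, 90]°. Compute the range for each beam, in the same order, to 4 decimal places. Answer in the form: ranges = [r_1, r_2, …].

ranges = [3.5510, 2.4200, 1.1400, 0.5901]

beam 1: φ=-90°, α=165°
  cosα=-0.9659 sinα=0.2588 | (4,2) | tMaxX 0.4452 tMaxY 3.0523 | tΔX 1.0353 tΔY 3.8637
    t=0.4452 [x] (3,2)
    t=1.4804 [x] (2,2)
    t=2.5157 [x] (1,2)
    t=3.0523 [y] (1,3)
    t=3.5510 [x] (0,3) — stop
  → r_1 = 3.5510
beam 2: φ=-45°, α=210°
  cosα=-0.8660 sinα=-0.5000 | (4,2) | tMaxX 0.4965 tMaxY 0.4200 | tΔX 1.1547 tΔY 2.0000
    t=0.4200 [y] (4,1)
    t=0.4965 [x] (3,1)
    t=1.6512 [x] (2,1)
    t=2.4200 [y] (2,0) — stop
  → r_2 = 2.4200
beam 3: φ=45°, α=300°
  cosα=0.5000 sinα=-0.8660 | (4,2) | tMaxX 1.1400 tMaxY 0.2425 | tΔX 2.0000 tΔY 1.1547
    t=0.2425 [y] (4,1)
    t=1.1400 [x] (5,1) — stop
  → r_3 = 1.1400
beam 4: φ=90°, α=345°
  cosα=0.9659 sinα=-0.2588 | (4,2) | tMaxX 0.5901 tMaxY 0.8114 | tΔX 1.0353 tΔY 3.8637
    t=0.5901 [x] (5,2) — stop
  → r_4 = 0.5901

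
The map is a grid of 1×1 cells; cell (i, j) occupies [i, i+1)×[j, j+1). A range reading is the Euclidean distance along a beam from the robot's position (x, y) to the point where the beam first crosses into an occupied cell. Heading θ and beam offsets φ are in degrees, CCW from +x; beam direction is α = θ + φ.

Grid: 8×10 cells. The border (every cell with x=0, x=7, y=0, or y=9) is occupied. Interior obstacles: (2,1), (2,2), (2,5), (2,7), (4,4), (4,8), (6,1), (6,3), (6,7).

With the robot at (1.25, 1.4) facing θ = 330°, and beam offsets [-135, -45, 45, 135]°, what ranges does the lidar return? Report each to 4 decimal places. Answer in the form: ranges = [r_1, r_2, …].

beam 1: φ=-135°, α=195°
  dir = (cos 195°, sin 195°) = (-0.9659, -0.2588); from cell (1,1)
  next x-line at t=0.2588, next y-line at t=1.5455; Δt_x=1.0353, Δt_y=3.8637
    x: enter (0,1) at t=0.2588 ← occupied
  → r_1 = 0.2588
beam 2: φ=-45°, α=285°
  dir = (cos 285°, sin 285°) = (0.2588, -0.9659); from cell (1,1)
  next x-line at t=2.8978, next y-line at t=0.4141; Δt_x=3.8637, Δt_y=1.0353
    y: enter (1,0) at t=0.4141 ← occupied
  → r_2 = 0.4141
beam 3: φ=45°, α=15°
  dir = (cos 15°, sin 15°) = (0.9659, 0.2588); from cell (1,1)
  next x-line at t=0.7765, next y-line at t=2.3182; Δt_x=1.0353, Δt_y=3.8637
    x: enter (2,1) at t=0.7765 ← occupied
  → r_3 = 0.7765
beam 4: φ=135°, α=105°
  dir = (cos 105°, sin 105°) = (-0.2588, 0.9659); from cell (1,1)
  next x-line at t=0.9659, next y-line at t=0.6212; Δt_x=3.8637, Δt_y=1.0353
    y: enter (1,2) at t=0.6212
    x: enter (0,2) at t=0.9659 ← occupied
  → r_4 = 0.9659

ranges = [0.2588, 0.4141, 0.7765, 0.9659]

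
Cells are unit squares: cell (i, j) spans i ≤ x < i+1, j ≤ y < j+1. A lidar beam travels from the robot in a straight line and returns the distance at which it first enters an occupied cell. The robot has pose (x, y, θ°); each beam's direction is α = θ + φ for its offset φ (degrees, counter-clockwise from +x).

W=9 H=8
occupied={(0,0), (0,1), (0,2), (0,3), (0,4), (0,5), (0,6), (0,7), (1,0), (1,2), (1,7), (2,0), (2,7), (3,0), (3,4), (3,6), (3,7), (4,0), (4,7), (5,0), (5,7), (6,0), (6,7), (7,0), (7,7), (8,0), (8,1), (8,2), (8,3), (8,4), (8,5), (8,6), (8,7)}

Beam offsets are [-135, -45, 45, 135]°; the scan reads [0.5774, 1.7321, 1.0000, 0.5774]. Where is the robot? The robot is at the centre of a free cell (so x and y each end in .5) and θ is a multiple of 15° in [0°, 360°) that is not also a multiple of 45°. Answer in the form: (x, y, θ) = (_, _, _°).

(x, y, θ) = (1.5, 3.5, 75°)

The pose lattice has 39·16 = 624 candidates. Test each by forward raycasting.
  (2.5, 5.5, 195°): beam 1 = 1.0000 ≠ 0.5774 ✗
  (1.5, 5.5, 345°): beam 2 = 5.1962 ≠ 1.7321 ✗
  (4.5, 6.5, 165°): beam 1 = 1.0000 ≠ 0.5774 ✗
  …
  (1.5, 3.5, 75°): r_1=0.5774, r_2=1.7321, r_3=1.0000, r_4=0.5774 — all match ✓
Unique over the lattice → pose = (1.5, 3.5, 75°).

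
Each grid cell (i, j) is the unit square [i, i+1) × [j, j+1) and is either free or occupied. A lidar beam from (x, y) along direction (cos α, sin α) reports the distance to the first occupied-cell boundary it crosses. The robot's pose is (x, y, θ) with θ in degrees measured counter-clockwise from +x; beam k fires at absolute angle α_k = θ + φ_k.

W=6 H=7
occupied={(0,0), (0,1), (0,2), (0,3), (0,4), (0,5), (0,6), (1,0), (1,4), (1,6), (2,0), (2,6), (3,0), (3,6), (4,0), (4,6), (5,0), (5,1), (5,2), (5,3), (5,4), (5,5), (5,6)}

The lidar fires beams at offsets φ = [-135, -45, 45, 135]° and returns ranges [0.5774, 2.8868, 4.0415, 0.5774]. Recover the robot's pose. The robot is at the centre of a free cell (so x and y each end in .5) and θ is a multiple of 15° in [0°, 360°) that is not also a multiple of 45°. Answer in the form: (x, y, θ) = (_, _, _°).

(x, y, θ) = (1.5, 3.5, 345°)

The pose lattice has 19·16 = 304 candidates. Test each by forward raycasting.
  (1.5, 5.5, 105°): beam 1 = 4.0415 ≠ 0.5774 ✗
  (1.5, 2.5, 165°): beam 1 = 4.0415 ≠ 0.5774 ✗
  (4.5, 3.5, 120°): beam 1 = 0.5176 ≠ 0.5774 ✗
  …
  (1.5, 3.5, 345°): r_1=0.5774, r_2=2.8868, r_3=4.0415, r_4=0.5774 — all match ✓
Unique over the lattice → pose = (1.5, 3.5, 345°).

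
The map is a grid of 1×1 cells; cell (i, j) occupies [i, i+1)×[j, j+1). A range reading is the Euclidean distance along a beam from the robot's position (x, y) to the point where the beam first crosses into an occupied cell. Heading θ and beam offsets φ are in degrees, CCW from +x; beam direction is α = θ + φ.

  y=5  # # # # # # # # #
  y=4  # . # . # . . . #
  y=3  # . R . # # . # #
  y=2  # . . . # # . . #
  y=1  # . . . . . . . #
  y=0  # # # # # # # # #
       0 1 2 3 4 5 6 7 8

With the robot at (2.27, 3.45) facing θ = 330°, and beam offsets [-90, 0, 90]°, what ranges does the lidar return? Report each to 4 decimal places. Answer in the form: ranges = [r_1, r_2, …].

ranges = [2.5400, 1.9976, 0.6351]

beam 1: φ=-90°, α=240°
  cosα=-0.5000 sinα=-0.8660 | (2,3) | tMaxX 0.5400 tMaxY 0.5196 | tΔX 2.0000 tΔY 1.1547
    t=0.5196 [y] (2,2)
    t=0.5400 [x] (1,2)
    t=1.6743 [y] (1,1)
    t=2.5400 [x] (0,1) — stop
  → r_1 = 2.5400
beam 2: φ=0°, α=330°
  cosα=0.8660 sinα=-0.5000 | (2,3) | tMaxX 0.8429 tMaxY 0.9000 | tΔX 1.1547 tΔY 2.0000
    t=0.8429 [x] (3,3)
    t=0.9000 [y] (3,2)
    t=1.9976 [x] (4,2) — stop
  → r_2 = 1.9976
beam 3: φ=90°, α=60°
  cosα=0.5000 sinα=0.8660 | (2,3) | tMaxX 1.4600 tMaxY 0.6351 | tΔX 2.0000 tΔY 1.1547
    t=0.6351 [y] (2,4) — stop
  → r_3 = 0.6351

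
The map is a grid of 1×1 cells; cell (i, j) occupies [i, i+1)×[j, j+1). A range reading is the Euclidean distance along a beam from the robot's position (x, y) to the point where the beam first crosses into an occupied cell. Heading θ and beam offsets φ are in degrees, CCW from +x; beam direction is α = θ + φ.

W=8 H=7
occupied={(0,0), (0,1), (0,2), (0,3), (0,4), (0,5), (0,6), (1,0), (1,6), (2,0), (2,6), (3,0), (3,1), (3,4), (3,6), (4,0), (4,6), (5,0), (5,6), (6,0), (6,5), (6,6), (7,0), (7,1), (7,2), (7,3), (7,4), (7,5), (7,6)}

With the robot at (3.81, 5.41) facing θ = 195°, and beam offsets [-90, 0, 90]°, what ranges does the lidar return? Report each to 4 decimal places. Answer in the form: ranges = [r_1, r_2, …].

ranges = [0.6108, 2.9091, 0.4245]

beam 1: φ=-90°, α=105°
  d=(-0.2588,0.9659)  start (3,5)  tX=3.1296 tY=0.6108  stride 1/|dx|=3.8637 1/|dy|=1.0353
    cross y-line → (3,6), t=0.6108 (wall)
  → r_1 = 0.6108
beam 2: φ=0°, α=195°
  d=(-0.9659,-0.2588)  start (3,5)  tX=0.8386 tY=1.5841  stride 1/|dx|=1.0353 1/|dy|=3.8637
    cross x-line → (2,5), t=0.8386
    cross y-line → (2,4), t=1.5841
    cross x-line → (1,4), t=1.8738
    cross x-line → (0,4), t=2.9091 (wall)
  → r_2 = 2.9091
beam 3: φ=90°, α=285°
  d=(0.2588,-0.9659)  start (3,5)  tX=0.7341 tY=0.4245  stride 1/|dx|=3.8637 1/|dy|=1.0353
    cross y-line → (3,4), t=0.4245 (wall)
  → r_3 = 0.4245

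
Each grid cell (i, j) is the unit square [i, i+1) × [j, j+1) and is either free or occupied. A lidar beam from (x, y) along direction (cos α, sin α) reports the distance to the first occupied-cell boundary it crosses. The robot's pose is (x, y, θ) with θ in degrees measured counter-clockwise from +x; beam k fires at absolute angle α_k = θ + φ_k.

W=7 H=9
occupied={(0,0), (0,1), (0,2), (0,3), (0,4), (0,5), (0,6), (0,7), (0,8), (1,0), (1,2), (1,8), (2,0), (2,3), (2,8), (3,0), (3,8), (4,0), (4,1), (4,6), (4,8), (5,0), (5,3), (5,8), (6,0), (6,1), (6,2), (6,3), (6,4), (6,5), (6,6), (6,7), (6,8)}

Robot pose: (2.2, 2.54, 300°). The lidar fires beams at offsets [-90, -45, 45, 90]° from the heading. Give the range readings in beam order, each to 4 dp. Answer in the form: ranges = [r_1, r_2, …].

beam 1: φ=-90°, α=210°
  d=(-0.8660,-0.5000)  start (2,2)  tX=0.2309 tY=1.0800  stride 1/|dx|=1.1547 1/|dy|=2.0000
    cross x-line → (1,2), t=0.2309 (wall)
  → r_1 = 0.2309
beam 2: φ=-45°, α=255°
  d=(-0.2588,-0.9659)  start (2,2)  tX=0.7727 tY=0.5590  stride 1/|dx|=3.8637 1/|dy|=1.0353
    cross y-line → (2,1), t=0.5590
    cross x-line → (1,1), t=0.7727
    cross y-line → (1,0), t=1.5943 (wall)
  → r_2 = 1.5943
beam 3: φ=45°, α=345°
  d=(0.9659,-0.2588)  start (2,2)  tX=0.8282 tY=2.0864  stride 1/|dx|=1.0353 1/|dy|=3.8637
    cross x-line → (3,2), t=0.8282
    cross x-line → (4,2), t=1.8635
    cross y-line → (4,1), t=2.0864 (wall)
  → r_3 = 2.0864
beam 4: φ=90°, α=30°
  d=(0.8660,0.5000)  start (2,2)  tX=0.9238 tY=0.9200  stride 1/|dx|=1.1547 1/|dy|=2.0000
    cross y-line → (2,3), t=0.9200 (wall)
  → r_4 = 0.9200

ranges = [0.2309, 1.5943, 2.0864, 0.9200]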